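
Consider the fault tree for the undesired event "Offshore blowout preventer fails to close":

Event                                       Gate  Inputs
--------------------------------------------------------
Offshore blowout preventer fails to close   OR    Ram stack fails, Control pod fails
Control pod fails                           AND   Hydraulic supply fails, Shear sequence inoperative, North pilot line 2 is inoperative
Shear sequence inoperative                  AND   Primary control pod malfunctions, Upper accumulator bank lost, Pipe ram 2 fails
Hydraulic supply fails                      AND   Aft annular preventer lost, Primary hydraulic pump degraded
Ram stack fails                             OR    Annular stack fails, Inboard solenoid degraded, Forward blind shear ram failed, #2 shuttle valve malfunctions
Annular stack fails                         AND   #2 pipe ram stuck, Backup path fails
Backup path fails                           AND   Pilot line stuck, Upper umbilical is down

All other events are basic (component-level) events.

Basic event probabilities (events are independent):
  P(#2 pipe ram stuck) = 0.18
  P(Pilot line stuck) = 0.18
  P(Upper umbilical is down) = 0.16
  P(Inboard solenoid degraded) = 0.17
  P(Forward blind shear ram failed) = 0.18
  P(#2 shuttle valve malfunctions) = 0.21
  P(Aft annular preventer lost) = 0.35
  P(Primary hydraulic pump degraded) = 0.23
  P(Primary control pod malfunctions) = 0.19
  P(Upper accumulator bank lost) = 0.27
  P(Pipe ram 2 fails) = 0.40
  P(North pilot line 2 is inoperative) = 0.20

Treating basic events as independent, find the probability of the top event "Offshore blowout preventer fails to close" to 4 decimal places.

P(Backup path fails) [AND] = 0.18 × 0.16 = 0.028800
P(Annular stack fails) [AND] = 0.18 × 0.028800 = 0.005184
P(Ram stack fails) [OR] = 1 − (1−0.005184) × (1−0.17) × (1−0.18) × (1−0.21) = 0.465113
P(Hydraulic supply fails) [AND] = 0.35 × 0.23 = 0.080500
P(Shear sequence inoperative) [AND] = 0.19 × 0.27 × 0.40 = 0.020520
P(Control pod fails) [AND] = 0.080500 × 0.020520 × 0.20 = 0.000330
P(Offshore blowout preventer fails to close) [OR] = 1 − (1−0.465113) × (1−0.000330) = 0.465290
Rounded to 4 decimal places: P(Offshore blowout preventer fails to close) ≈ 0.4653.

0.4653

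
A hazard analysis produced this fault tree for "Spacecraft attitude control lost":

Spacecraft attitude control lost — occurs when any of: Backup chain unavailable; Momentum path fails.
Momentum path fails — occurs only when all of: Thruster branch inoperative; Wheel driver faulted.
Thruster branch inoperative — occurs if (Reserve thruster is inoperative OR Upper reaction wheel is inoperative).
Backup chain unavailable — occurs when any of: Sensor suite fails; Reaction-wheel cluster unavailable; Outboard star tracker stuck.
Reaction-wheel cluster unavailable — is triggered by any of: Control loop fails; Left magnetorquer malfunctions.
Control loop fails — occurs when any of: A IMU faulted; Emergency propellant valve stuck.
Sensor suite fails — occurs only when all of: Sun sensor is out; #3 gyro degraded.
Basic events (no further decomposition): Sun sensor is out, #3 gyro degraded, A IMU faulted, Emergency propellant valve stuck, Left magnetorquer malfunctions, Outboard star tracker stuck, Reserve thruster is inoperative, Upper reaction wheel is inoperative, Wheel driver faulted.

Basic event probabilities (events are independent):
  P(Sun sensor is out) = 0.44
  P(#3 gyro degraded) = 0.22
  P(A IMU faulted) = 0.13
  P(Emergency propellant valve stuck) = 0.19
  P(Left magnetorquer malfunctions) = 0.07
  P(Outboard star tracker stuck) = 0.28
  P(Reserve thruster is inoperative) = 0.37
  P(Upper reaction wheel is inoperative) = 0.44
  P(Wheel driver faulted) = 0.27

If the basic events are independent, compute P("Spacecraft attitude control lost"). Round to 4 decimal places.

0.6483

P(Sensor suite fails) [AND] = 0.44 × 0.22 = 0.096800
P(Control loop fails) [OR] = 1 − (1−0.13) × (1−0.19) = 0.295300
P(Reaction-wheel cluster unavailable) [OR] = 1 − (1−0.295300) × (1−0.07) = 0.344629
P(Backup chain unavailable) [OR] = 1 − (1−0.096800) × (1−0.344629) × (1−0.28) = 0.573810
P(Thruster branch inoperative) [OR] = 1 − (1−0.37) × (1−0.44) = 0.647200
P(Momentum path fails) [AND] = 0.647200 × 0.27 = 0.174744
P(Spacecraft attitude control lost) [OR] = 1 − (1−0.573810) × (1−0.174744) = 0.648284
Rounded to 4 decimal places: P(Spacecraft attitude control lost) ≈ 0.6483.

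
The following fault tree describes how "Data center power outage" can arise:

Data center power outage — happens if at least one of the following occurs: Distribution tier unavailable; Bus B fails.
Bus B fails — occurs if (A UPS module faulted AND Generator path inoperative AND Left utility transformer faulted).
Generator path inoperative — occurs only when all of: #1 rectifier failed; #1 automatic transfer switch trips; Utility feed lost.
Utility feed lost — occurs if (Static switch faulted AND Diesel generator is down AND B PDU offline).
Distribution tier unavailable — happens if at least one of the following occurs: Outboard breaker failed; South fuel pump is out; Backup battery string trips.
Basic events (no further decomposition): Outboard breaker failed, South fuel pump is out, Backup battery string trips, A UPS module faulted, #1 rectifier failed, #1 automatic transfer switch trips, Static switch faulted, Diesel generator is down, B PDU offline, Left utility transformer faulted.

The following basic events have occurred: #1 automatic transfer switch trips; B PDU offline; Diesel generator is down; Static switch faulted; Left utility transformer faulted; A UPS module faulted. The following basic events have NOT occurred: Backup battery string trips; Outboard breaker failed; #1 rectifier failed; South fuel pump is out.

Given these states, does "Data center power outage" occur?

Distribution tier unavailable [OR]: Outboard breaker failed=not, South fuel pump is out=not, Backup battery string trips=not → no input occurs → does not occur.
Utility feed lost [AND]: Static switch faulted=occurs, Diesel generator is down=occurs, B PDU offline=occurs → all inputs occur → occurs.
Generator path inoperative [AND]: #1 rectifier failed=not, #1 automatic transfer switch trips=occurs, Utility feed lost=occurs → not all inputs occur → does not occur.
Bus B fails [AND]: A UPS module faulted=occurs, Generator path inoperative=not, Left utility transformer faulted=occurs → not all inputs occur → does not occur.
Data center power outage [OR]: Distribution tier unavailable=not, Bus B fails=not → no input occurs → does not occur.

No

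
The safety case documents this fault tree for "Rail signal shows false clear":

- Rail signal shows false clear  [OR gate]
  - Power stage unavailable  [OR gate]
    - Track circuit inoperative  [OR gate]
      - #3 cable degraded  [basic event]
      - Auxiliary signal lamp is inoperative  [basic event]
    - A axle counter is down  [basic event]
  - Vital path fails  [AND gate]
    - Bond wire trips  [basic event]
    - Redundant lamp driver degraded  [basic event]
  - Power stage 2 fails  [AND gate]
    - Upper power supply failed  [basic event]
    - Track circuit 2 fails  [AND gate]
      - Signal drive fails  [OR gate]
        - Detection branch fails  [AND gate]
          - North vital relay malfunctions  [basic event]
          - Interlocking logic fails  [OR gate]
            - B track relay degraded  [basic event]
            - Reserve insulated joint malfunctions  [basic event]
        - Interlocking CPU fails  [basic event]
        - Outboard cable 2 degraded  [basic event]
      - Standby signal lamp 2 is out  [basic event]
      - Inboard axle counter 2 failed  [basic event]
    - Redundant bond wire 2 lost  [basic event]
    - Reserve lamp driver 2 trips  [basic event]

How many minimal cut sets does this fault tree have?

Track circuit inoperative [OR]: union of children's cut sets → 2 cut set(s).
Power stage unavailable [OR]: union of children's cut sets → 3 cut set(s).
Vital path fails [AND]: one cut set from each child combined → 1 × 1 = 1 cut set(s).
Interlocking logic fails [OR]: union of children's cut sets → 2 cut set(s).
Detection branch fails [AND]: one cut set from each child combined → 1 × 2 = 2 cut set(s).
Signal drive fails [OR]: union of children's cut sets → 4 cut set(s).
Track circuit 2 fails [AND]: one cut set from each child combined → 4 × 1 × 1 = 4 cut set(s).
Power stage 2 fails [AND]: one cut set from each child combined → 1 × 4 × 1 × 1 = 4 cut set(s).
Rail signal shows false clear [OR]: union of children's cut sets → 8 cut set(s).
Minimal cut sets: {#3 cable degraded}; {Auxiliary signal lamp is inoperative}; {A axle counter is down}; {Bond wire trips, Redundant lamp driver degraded}; {B track relay degraded, Inboard axle counter 2 failed, North vital relay malfunctions, Redundant bond wire 2 lost, Reserve lamp driver 2 trips, Standby signal lamp 2 is out, Upper power supply failed}; {Inboard axle counter 2 failed, North vital relay malfunctions, Redundant bond wire 2 lost, Reserve insulated joint malfunctions, Reserve lamp driver 2 trips, Standby signal lamp 2 is out, Upper power supply failed}; {Inboard axle counter 2 failed, Interlocking CPU fails, Redundant bond wire 2 lost, Reserve lamp driver 2 trips, Standby signal lamp 2 is out, Upper power supply failed}; {Inboard axle counter 2 failed, Outboard cable 2 degraded, Redundant bond wire 2 lost, Reserve lamp driver 2 trips, Standby signal lamp 2 is out, Upper power supply failed}.

8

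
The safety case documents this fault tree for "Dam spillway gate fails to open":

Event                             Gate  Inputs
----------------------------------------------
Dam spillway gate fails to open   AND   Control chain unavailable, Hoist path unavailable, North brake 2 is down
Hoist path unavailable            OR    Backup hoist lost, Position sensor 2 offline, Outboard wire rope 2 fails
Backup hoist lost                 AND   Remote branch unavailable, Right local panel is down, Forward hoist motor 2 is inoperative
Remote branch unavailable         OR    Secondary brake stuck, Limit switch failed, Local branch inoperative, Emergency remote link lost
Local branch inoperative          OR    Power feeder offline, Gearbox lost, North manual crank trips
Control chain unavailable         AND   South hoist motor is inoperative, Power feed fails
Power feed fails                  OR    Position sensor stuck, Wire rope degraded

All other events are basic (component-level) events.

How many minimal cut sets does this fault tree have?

Power feed fails [OR]: union of children's cut sets → 2 cut set(s).
Control chain unavailable [AND]: one cut set from each child combined → 1 × 2 = 2 cut set(s).
Local branch inoperative [OR]: union of children's cut sets → 3 cut set(s).
Remote branch unavailable [OR]: union of children's cut sets → 6 cut set(s).
Backup hoist lost [AND]: one cut set from each child combined → 6 × 1 × 1 = 6 cut set(s).
Hoist path unavailable [OR]: union of children's cut sets → 8 cut set(s).
Dam spillway gate fails to open [AND]: one cut set from each child combined → 2 × 8 × 1 = 16 cut set(s).

16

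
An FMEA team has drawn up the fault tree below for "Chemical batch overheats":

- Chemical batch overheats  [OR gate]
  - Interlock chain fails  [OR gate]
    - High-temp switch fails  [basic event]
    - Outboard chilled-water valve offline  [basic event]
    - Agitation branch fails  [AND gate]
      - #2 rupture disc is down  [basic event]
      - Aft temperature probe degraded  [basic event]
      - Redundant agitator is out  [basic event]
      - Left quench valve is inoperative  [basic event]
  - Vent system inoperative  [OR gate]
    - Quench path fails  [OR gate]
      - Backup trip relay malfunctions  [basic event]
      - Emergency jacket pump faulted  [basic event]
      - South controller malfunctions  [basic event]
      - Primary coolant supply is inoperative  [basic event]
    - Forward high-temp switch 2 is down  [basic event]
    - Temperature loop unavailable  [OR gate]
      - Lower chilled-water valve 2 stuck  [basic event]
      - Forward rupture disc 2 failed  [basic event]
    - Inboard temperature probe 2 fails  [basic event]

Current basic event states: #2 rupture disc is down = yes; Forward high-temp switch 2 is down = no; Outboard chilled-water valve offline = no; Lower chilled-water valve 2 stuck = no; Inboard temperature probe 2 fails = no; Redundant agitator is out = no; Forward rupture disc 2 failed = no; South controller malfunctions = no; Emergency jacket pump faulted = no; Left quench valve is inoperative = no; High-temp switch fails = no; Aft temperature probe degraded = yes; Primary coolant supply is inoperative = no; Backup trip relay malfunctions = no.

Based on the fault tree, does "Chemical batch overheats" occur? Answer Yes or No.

No

Agitation branch fails [AND]: #2 rupture disc is down=occurs, Aft temperature probe degraded=occurs, Redundant agitator is out=not, Left quench valve is inoperative=not → not all inputs occur → does not occur.
Interlock chain fails [OR]: High-temp switch fails=not, Outboard chilled-water valve offline=not, Agitation branch fails=not → no input occurs → does not occur.
Quench path fails [OR]: Backup trip relay malfunctions=not, Emergency jacket pump faulted=not, South controller malfunctions=not, Primary coolant supply is inoperative=not → no input occurs → does not occur.
Temperature loop unavailable [OR]: Lower chilled-water valve 2 stuck=not, Forward rupture disc 2 failed=not → no input occurs → does not occur.
Vent system inoperative [OR]: Quench path fails=not, Forward high-temp switch 2 is down=not, Temperature loop unavailable=not, Inboard temperature probe 2 fails=not → no input occurs → does not occur.
Chemical batch overheats [OR]: Interlock chain fails=not, Vent system inoperative=not → no input occurs → does not occur.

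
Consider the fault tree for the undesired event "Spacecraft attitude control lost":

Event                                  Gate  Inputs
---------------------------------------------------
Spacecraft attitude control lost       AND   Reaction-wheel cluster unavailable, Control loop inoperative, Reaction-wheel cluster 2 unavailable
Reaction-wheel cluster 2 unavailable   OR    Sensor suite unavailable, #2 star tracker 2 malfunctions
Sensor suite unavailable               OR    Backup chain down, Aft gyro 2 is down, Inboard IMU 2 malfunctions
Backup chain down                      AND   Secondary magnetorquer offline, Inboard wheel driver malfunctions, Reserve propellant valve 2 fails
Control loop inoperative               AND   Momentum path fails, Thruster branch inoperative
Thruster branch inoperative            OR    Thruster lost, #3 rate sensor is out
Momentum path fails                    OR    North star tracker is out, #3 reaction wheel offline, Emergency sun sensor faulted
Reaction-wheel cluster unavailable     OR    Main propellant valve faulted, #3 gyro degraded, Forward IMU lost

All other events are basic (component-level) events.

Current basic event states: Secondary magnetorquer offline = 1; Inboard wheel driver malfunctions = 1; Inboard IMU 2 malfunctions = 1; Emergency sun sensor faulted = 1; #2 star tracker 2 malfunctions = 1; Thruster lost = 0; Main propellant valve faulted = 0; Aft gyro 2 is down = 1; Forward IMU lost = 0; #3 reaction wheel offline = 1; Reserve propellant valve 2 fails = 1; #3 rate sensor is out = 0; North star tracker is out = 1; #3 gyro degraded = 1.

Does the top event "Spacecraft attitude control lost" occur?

Reaction-wheel cluster unavailable [OR]: Main propellant valve faulted=not, #3 gyro degraded=occurs, Forward IMU lost=not → at least one input occurs → occurs.
Momentum path fails [OR]: North star tracker is out=occurs, #3 reaction wheel offline=occurs, Emergency sun sensor faulted=occurs → at least one input occurs → occurs.
Thruster branch inoperative [OR]: Thruster lost=not, #3 rate sensor is out=not → no input occurs → does not occur.
Control loop inoperative [AND]: Momentum path fails=occurs, Thruster branch inoperative=not → not all inputs occur → does not occur.
Backup chain down [AND]: Secondary magnetorquer offline=occurs, Inboard wheel driver malfunctions=occurs, Reserve propellant valve 2 fails=occurs → all inputs occur → occurs.
Sensor suite unavailable [OR]: Backup chain down=occurs, Aft gyro 2 is down=occurs, Inboard IMU 2 malfunctions=occurs → at least one input occurs → occurs.
Reaction-wheel cluster 2 unavailable [OR]: Sensor suite unavailable=occurs, #2 star tracker 2 malfunctions=occurs → at least one input occurs → occurs.
Spacecraft attitude control lost [AND]: Reaction-wheel cluster unavailable=occurs, Control loop inoperative=not, Reaction-wheel cluster 2 unavailable=occurs → not all inputs occur → does not occur.

No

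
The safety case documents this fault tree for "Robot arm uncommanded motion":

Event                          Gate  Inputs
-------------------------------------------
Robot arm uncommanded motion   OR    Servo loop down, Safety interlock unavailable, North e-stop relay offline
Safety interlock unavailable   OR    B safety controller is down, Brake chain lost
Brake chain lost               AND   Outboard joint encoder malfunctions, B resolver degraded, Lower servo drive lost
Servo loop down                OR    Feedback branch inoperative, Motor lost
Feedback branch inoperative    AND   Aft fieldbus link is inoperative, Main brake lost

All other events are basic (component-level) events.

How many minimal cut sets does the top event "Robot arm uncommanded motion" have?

Feedback branch inoperative [AND]: one cut set from each child combined → 1 × 1 = 1 cut set(s).
Servo loop down [OR]: union of children's cut sets → 2 cut set(s).
Brake chain lost [AND]: one cut set from each child combined → 1 × 1 × 1 = 1 cut set(s).
Safety interlock unavailable [OR]: union of children's cut sets → 2 cut set(s).
Robot arm uncommanded motion [OR]: union of children's cut sets → 5 cut set(s).
Minimal cut sets: {Aft fieldbus link is inoperative, Main brake lost}; {Motor lost}; {B safety controller is down}; {B resolver degraded, Lower servo drive lost, Outboard joint encoder malfunctions}; {North e-stop relay offline}.

5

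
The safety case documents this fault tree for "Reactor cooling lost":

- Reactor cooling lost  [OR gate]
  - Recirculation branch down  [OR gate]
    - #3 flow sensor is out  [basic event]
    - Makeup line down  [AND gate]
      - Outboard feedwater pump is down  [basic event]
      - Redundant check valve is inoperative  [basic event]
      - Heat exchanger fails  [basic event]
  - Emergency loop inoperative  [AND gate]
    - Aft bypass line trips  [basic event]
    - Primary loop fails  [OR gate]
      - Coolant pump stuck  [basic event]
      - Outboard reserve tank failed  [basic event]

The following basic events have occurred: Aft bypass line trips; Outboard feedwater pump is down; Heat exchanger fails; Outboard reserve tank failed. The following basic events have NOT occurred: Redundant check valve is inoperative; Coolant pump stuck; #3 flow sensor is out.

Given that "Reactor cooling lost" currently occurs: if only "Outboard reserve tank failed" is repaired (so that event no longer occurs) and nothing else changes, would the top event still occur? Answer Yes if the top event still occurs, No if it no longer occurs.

No

Counterfactual: set "Outboard reserve tank failed" to not occurred.
Makeup line down [AND]: Outboard feedwater pump is down=occurs, Redundant check valve is inoperative=not, Heat exchanger fails=occurs → not all inputs occur → does not occur.
Recirculation branch down [OR]: #3 flow sensor is out=not, Makeup line down=not → no input occurs → does not occur.
Primary loop fails [OR]: Coolant pump stuck=not, Outboard reserve tank failed=not → no input occurs → does not occur.
Emergency loop inoperative [AND]: Aft bypass line trips=occurs, Primary loop fails=not → not all inputs occur → does not occur.
Reactor cooling lost [OR]: Recirculation branch down=not, Emergency loop inoperative=not → no input occurs → does not occur.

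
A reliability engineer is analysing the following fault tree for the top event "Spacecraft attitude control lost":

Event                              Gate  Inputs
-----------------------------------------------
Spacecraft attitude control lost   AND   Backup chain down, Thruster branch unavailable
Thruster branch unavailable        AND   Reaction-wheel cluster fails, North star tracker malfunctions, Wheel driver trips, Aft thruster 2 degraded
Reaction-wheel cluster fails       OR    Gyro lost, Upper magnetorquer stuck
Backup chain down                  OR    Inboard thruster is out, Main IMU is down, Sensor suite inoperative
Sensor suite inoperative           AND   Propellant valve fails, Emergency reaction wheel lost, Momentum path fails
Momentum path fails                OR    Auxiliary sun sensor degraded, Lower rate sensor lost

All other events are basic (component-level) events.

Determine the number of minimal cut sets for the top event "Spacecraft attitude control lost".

Momentum path fails [OR]: union of children's cut sets → 2 cut set(s).
Sensor suite inoperative [AND]: one cut set from each child combined → 1 × 1 × 2 = 2 cut set(s).
Backup chain down [OR]: union of children's cut sets → 4 cut set(s).
Reaction-wheel cluster fails [OR]: union of children's cut sets → 2 cut set(s).
Thruster branch unavailable [AND]: one cut set from each child combined → 2 × 1 × 1 × 1 = 2 cut set(s).
Spacecraft attitude control lost [AND]: one cut set from each child combined → 4 × 2 = 8 cut set(s).
Minimal cut sets: {Aft thruster 2 degraded, Gyro lost, Inboard thruster is out, North star tracker malfunctions, Wheel driver trips}; {Aft thruster 2 degraded, Inboard thruster is out, North star tracker malfunctions, Upper magnetorquer stuck, Wheel driver trips}; {Aft thruster 2 degraded, Gyro lost, Main IMU is down, North star tracker malfunctions, Wheel driver trips}; {Aft thruster 2 degraded, Main IMU is down, North star tracker malfunctions, Upper magnetorquer stuck, Wheel driver trips}; {Aft thruster 2 degraded, Auxiliary sun sensor degraded, Emergency reaction wheel lost, Gyro lost, North star tracker malfunctions, Propellant valve fails, Wheel driver trips}; {Aft thruster 2 degraded, Auxiliary sun sensor degraded, Emergency reaction wheel lost, North star tracker malfunctions, Propellant valve fails, Upper magnetorquer stuck, Wheel driver trips}; {Aft thruster 2 degraded, Emergency reaction wheel lost, Gyro lost, Lower rate sensor lost, North star tracker malfunctions, Propellant valve fails, Wheel driver trips}; {Aft thruster 2 degraded, Emergency reaction wheel lost, Lower rate sensor lost, North star tracker malfunctions, Propellant valve fails, Upper magnetorquer stuck, Wheel driver trips}.

8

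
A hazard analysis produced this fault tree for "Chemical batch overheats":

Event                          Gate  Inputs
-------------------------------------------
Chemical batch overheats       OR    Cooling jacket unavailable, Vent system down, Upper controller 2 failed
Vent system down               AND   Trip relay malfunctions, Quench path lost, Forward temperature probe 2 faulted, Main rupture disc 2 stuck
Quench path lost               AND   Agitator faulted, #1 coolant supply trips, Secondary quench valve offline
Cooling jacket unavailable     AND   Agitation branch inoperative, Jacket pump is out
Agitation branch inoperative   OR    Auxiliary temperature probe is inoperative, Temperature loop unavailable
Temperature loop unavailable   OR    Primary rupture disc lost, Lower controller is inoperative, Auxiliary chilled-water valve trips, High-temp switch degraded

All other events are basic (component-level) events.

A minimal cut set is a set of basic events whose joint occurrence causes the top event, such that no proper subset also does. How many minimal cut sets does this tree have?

7

Temperature loop unavailable [OR]: union of children's cut sets → 4 cut set(s).
Agitation branch inoperative [OR]: union of children's cut sets → 5 cut set(s).
Cooling jacket unavailable [AND]: one cut set from each child combined → 5 × 1 = 5 cut set(s).
Quench path lost [AND]: one cut set from each child combined → 1 × 1 × 1 = 1 cut set(s).
Vent system down [AND]: one cut set from each child combined → 1 × 1 × 1 × 1 = 1 cut set(s).
Chemical batch overheats [OR]: union of children's cut sets → 7 cut set(s).
Minimal cut sets: {Auxiliary temperature probe is inoperative, Jacket pump is out}; {Jacket pump is out, Primary rupture disc lost}; {Jacket pump is out, Lower controller is inoperative}; {Auxiliary chilled-water valve trips, Jacket pump is out}; {High-temp switch degraded, Jacket pump is out}; {#1 coolant supply trips, Agitator faulted, Forward temperature probe 2 faulted, Main rupture disc 2 stuck, Secondary quench valve offline, Trip relay malfunctions}; {Upper controller 2 failed}.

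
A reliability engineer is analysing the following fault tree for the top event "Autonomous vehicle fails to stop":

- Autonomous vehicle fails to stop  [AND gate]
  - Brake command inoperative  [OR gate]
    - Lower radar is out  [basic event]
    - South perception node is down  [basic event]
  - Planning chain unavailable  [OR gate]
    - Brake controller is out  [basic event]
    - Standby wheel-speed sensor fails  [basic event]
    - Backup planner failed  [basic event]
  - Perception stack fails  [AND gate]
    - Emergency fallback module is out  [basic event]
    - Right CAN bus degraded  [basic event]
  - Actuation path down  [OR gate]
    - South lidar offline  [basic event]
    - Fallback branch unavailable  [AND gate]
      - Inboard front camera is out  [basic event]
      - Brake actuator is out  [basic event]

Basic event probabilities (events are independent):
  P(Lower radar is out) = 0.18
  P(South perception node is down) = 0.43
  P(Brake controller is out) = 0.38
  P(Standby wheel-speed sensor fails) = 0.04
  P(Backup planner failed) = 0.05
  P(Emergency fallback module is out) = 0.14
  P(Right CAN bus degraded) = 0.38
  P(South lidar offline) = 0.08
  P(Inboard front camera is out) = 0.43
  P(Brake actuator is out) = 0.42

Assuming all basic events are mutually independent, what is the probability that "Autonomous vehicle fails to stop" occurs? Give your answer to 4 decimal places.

0.0030

P(Brake command inoperative) [OR] = 1 − (1−0.18) × (1−0.43) = 0.532600
P(Planning chain unavailable) [OR] = 1 − (1−0.38) × (1−0.04) × (1−0.05) = 0.434560
P(Perception stack fails) [AND] = 0.14 × 0.38 = 0.053200
P(Fallback branch unavailable) [AND] = 0.43 × 0.42 = 0.180600
P(Actuation path down) [OR] = 1 − (1−0.08) × (1−0.180600) = 0.246152
P(Autonomous vehicle fails to stop) [AND] = 0.532600 × 0.434560 × 0.053200 × 0.246152 = 0.003031
Rounded to 4 decimal places: P(Autonomous vehicle fails to stop) ≈ 0.0030.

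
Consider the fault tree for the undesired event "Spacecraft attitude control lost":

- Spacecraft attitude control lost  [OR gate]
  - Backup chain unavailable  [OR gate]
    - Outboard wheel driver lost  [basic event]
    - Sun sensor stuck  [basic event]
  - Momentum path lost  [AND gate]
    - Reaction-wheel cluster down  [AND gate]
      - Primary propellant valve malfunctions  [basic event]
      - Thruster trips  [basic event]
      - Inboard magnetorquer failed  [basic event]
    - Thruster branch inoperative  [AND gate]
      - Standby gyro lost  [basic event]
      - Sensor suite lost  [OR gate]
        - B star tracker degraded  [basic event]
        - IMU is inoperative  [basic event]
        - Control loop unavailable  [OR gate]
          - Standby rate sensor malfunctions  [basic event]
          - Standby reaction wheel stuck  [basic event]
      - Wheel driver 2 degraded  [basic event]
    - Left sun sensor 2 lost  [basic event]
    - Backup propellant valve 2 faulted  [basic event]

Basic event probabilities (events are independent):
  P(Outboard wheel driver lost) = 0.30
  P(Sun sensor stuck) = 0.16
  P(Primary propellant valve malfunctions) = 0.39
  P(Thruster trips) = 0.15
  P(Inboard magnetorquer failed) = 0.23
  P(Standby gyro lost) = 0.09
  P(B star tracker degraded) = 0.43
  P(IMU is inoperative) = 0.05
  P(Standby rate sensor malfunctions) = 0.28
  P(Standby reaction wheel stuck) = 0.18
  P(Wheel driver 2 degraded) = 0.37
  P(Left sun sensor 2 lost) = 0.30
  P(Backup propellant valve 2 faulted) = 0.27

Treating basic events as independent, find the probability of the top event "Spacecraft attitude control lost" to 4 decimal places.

P(Backup chain unavailable) [OR] = 1 − (1−0.30) × (1−0.16) = 0.412000
P(Reaction-wheel cluster down) [AND] = 0.39 × 0.15 × 0.23 = 0.013455
P(Control loop unavailable) [OR] = 1 − (1−0.28) × (1−0.18) = 0.409600
P(Sensor suite lost) [OR] = 1 − (1−0.43) × (1−0.05) × (1−0.409600) = 0.680298
P(Thruster branch inoperative) [AND] = 0.09 × 0.680298 × 0.37 = 0.022654
P(Momentum path lost) [AND] = 0.013455 × 0.022654 × 0.30 × 0.27 = 0.000025
P(Spacecraft attitude control lost) [OR] = 1 − (1−0.412000) × (1−0.000025) = 0.412015
Rounded to 4 decimal places: P(Spacecraft attitude control lost) ≈ 0.4120.

0.4120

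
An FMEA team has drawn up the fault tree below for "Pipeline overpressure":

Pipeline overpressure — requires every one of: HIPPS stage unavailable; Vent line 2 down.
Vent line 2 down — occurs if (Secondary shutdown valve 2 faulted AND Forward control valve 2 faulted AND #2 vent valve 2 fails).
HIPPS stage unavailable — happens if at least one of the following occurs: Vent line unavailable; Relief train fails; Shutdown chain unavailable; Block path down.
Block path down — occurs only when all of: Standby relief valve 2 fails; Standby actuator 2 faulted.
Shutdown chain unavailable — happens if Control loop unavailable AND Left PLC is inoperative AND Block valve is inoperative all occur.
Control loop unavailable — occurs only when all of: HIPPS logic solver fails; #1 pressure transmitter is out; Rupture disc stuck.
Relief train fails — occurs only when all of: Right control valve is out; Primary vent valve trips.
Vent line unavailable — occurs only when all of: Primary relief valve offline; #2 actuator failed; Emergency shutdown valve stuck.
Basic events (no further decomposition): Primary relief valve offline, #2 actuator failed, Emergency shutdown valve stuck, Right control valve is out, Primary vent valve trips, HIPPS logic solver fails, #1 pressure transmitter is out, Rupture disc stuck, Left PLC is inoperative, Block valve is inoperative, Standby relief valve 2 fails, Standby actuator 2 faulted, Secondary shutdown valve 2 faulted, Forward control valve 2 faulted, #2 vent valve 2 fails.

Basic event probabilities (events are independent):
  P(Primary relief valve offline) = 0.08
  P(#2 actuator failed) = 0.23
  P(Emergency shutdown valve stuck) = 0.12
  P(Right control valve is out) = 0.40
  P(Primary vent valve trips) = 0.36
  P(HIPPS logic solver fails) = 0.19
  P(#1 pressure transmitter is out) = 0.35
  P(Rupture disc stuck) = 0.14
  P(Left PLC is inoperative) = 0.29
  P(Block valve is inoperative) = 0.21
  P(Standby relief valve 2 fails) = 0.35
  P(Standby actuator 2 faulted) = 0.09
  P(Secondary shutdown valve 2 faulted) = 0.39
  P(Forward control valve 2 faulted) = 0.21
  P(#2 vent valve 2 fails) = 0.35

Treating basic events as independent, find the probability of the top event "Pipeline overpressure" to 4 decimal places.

P(Vent line unavailable) [AND] = 0.08 × 0.23 × 0.12 = 0.002208
P(Relief train fails) [AND] = 0.40 × 0.36 = 0.144000
P(Control loop unavailable) [AND] = 0.19 × 0.35 × 0.14 = 0.009310
P(Shutdown chain unavailable) [AND] = 0.009310 × 0.29 × 0.21 = 0.000567
P(Block path down) [AND] = 0.35 × 0.09 = 0.031500
P(HIPPS stage unavailable) [OR] = 1 − (1−0.002208) × (1−0.144000) × (1−0.000567) × (1−0.031500) = 0.173264
P(Vent line 2 down) [AND] = 0.39 × 0.21 × 0.35 = 0.028665
P(Pipeline overpressure) [AND] = 0.173264 × 0.028665 = 0.004967
Rounded to 4 decimal places: P(Pipeline overpressure) ≈ 0.0050.

0.0050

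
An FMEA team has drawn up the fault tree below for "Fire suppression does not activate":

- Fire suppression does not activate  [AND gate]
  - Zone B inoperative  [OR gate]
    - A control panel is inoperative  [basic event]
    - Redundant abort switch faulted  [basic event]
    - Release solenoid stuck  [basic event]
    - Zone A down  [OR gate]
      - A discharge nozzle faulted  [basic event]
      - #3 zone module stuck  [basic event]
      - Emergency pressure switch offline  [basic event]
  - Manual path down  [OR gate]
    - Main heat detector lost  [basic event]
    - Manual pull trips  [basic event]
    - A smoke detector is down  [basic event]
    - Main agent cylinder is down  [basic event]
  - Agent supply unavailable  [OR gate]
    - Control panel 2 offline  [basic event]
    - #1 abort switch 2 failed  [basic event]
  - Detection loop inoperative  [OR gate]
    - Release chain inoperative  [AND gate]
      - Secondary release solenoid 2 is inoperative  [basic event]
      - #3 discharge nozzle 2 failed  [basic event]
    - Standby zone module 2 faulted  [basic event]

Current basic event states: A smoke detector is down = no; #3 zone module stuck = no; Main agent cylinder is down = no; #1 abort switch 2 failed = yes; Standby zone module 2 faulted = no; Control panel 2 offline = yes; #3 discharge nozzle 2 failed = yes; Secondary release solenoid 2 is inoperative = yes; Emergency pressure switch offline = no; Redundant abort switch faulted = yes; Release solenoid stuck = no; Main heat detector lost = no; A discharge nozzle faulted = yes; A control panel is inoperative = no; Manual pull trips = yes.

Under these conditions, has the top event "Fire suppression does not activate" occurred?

Zone A down [OR]: A discharge nozzle faulted=occurs, #3 zone module stuck=not, Emergency pressure switch offline=not → at least one input occurs → occurs.
Zone B inoperative [OR]: A control panel is inoperative=not, Redundant abort switch faulted=occurs, Release solenoid stuck=not, Zone A down=occurs → at least one input occurs → occurs.
Manual path down [OR]: Main heat detector lost=not, Manual pull trips=occurs, A smoke detector is down=not, Main agent cylinder is down=not → at least one input occurs → occurs.
Agent supply unavailable [OR]: Control panel 2 offline=occurs, #1 abort switch 2 failed=occurs → at least one input occurs → occurs.
Release chain inoperative [AND]: Secondary release solenoid 2 is inoperative=occurs, #3 discharge nozzle 2 failed=occurs → all inputs occur → occurs.
Detection loop inoperative [OR]: Release chain inoperative=occurs, Standby zone module 2 faulted=not → at least one input occurs → occurs.
Fire suppression does not activate [AND]: Zone B inoperative=occurs, Manual path down=occurs, Agent supply unavailable=occurs, Detection loop inoperative=occurs → all inputs occur → occurs.

Yes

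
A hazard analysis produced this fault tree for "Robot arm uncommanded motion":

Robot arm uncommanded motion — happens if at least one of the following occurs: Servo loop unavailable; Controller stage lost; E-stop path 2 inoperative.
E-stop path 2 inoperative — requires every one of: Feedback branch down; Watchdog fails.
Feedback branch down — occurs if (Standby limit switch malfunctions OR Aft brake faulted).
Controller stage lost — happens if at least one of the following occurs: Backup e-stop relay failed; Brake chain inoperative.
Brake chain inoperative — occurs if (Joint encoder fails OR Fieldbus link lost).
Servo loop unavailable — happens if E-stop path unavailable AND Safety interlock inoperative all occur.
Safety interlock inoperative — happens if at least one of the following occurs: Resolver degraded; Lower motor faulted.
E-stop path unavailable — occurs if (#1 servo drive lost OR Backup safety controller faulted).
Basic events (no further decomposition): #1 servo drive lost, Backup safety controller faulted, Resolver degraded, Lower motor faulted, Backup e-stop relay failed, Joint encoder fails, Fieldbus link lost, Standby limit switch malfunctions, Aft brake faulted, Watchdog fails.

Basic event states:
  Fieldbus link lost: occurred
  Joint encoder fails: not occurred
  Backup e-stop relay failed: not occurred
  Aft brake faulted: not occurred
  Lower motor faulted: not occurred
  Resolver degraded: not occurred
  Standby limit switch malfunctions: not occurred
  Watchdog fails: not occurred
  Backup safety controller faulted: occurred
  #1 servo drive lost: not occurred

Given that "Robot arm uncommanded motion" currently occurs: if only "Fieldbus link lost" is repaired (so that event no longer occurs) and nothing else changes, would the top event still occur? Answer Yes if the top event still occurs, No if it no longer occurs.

No

Counterfactual: set "Fieldbus link lost" to not occurred.
E-stop path unavailable [OR]: #1 servo drive lost=not, Backup safety controller faulted=occurs → at least one input occurs → occurs.
Safety interlock inoperative [OR]: Resolver degraded=not, Lower motor faulted=not → no input occurs → does not occur.
Servo loop unavailable [AND]: E-stop path unavailable=occurs, Safety interlock inoperative=not → not all inputs occur → does not occur.
Brake chain inoperative [OR]: Joint encoder fails=not, Fieldbus link lost=not → no input occurs → does not occur.
Controller stage lost [OR]: Backup e-stop relay failed=not, Brake chain inoperative=not → no input occurs → does not occur.
Feedback branch down [OR]: Standby limit switch malfunctions=not, Aft brake faulted=not → no input occurs → does not occur.
E-stop path 2 inoperative [AND]: Feedback branch down=not, Watchdog fails=not → not all inputs occur → does not occur.
Robot arm uncommanded motion [OR]: Servo loop unavailable=not, Controller stage lost=not, E-stop path 2 inoperative=not → no input occurs → does not occur.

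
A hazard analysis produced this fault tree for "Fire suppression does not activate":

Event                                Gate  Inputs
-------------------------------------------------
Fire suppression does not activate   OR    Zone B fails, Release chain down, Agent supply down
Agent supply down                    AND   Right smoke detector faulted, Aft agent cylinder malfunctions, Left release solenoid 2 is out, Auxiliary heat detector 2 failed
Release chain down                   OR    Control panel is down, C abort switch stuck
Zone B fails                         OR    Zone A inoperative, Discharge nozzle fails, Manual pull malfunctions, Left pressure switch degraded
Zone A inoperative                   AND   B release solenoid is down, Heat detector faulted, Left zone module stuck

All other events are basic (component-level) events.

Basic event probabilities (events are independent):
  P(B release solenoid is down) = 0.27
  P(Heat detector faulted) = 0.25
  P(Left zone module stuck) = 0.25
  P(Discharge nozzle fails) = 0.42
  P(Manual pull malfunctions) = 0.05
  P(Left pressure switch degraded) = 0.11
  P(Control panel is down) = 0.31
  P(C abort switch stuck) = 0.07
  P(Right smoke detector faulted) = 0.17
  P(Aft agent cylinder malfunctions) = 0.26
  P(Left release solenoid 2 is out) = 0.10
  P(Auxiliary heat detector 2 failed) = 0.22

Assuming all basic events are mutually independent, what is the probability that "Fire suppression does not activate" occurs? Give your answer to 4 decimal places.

P(Zone A inoperative) [AND] = 0.27 × 0.25 × 0.25 = 0.016875
P(Zone B fails) [OR] = 1 − (1−0.016875) × (1−0.42) × (1−0.05) × (1−0.11) = 0.517885
P(Release chain down) [OR] = 1 − (1−0.31) × (1−0.07) = 0.358300
P(Agent supply down) [AND] = 0.17 × 0.26 × 0.10 × 0.22 = 0.000972
P(Fire suppression does not activate) [OR] = 1 − (1−0.517885) × (1−0.358300) × (1−0.000972) = 0.690928
Rounded to 4 decimal places: P(Fire suppression does not activate) ≈ 0.6909.

0.6909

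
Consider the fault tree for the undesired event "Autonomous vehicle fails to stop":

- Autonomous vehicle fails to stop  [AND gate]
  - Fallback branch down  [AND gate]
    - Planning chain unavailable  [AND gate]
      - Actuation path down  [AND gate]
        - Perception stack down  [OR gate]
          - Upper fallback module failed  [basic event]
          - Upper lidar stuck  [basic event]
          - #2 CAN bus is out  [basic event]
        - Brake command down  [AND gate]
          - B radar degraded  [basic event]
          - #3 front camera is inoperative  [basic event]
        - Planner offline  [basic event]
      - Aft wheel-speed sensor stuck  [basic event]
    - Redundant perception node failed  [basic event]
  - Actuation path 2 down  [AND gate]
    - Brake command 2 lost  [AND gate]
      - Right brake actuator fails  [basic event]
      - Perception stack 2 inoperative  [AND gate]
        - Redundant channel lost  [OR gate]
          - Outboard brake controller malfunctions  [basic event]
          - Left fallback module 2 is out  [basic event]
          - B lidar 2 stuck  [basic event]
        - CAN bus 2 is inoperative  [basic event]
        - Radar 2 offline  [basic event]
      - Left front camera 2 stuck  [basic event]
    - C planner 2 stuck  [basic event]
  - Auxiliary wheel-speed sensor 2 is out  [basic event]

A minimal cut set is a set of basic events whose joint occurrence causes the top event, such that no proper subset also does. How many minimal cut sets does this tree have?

Perception stack down [OR]: union of children's cut sets → 3 cut set(s).
Brake command down [AND]: one cut set from each child combined → 1 × 1 = 1 cut set(s).
Actuation path down [AND]: one cut set from each child combined → 3 × 1 × 1 = 3 cut set(s).
Planning chain unavailable [AND]: one cut set from each child combined → 3 × 1 = 3 cut set(s).
Fallback branch down [AND]: one cut set from each child combined → 3 × 1 = 3 cut set(s).
Redundant channel lost [OR]: union of children's cut sets → 3 cut set(s).
Perception stack 2 inoperative [AND]: one cut set from each child combined → 3 × 1 × 1 = 3 cut set(s).
Brake command 2 lost [AND]: one cut set from each child combined → 1 × 3 × 1 = 3 cut set(s).
Actuation path 2 down [AND]: one cut set from each child combined → 3 × 1 = 3 cut set(s).
Autonomous vehicle fails to stop [AND]: one cut set from each child combined → 3 × 3 × 1 = 9 cut set(s).
Minimal cut sets: {#3 front camera is inoperative, Aft wheel-speed sensor stuck, Auxiliary wheel-speed sensor 2 is out, B radar degraded, C planner 2 stuck, CAN bus 2 is inoperative, Left front camera 2 stuck, Outboard brake controller malfunctions, Planner offline, Radar 2 offline, Redundant perception node failed, Right brake actuator fails, Upper fallback module failed}; {#3 front camera is inoperative, Aft wheel-speed sensor stuck, Auxiliary wheel-speed sensor 2 is out, B radar degraded, C planner 2 stuck, CAN bus 2 is inoperative, Left fallback module 2 is out, Left front camera 2 stuck, Planner offline, Radar 2 offline, Redundant perception node failed, Right brake actuator fails, Upper fallback module failed}; {#3 front camera is inoperative, Aft wheel-speed sensor stuck, Auxiliary wheel-speed sensor 2 is out, B lidar 2 stuck, B radar degraded, C planner 2 stuck, CAN bus 2 is inoperative, Left front camera 2 stuck, Planner offline, Radar 2 offline, Redundant perception node failed, Right brake actuator fails, Upper fallback module failed}; {#3 front camera is inoperative, Aft wheel-speed sensor stuck, Auxiliary wheel-speed sensor 2 is out, B radar degraded, C planner 2 stuck, CAN bus 2 is inoperative, Left front camera 2 stuck, Outboard brake controller malfunctions, Planner offline, Radar 2 offline, Redundant perception node failed, Right brake actuator fails, Upper lidar stuck}; {#3 front camera is inoperative, Aft wheel-speed sensor stuck, Auxiliary wheel-speed sensor 2 is out, B radar degraded, C planner 2 stuck, CAN bus 2 is inoperative, Left fallback module 2 is out, Left front camera 2 stuck, Planner offline, Radar 2 offline, Redundant perception node failed, Right brake actuator fails, Upper lidar stuck}; {#3 front camera is inoperative, Aft wheel-speed sensor stuck, Auxiliary wheel-speed sensor 2 is out, B lidar 2 stuck, B radar degraded, C planner 2 stuck, CAN bus 2 is inoperative, Left front camera 2 stuck, Planner offline, Radar 2 offline, Redundant perception node failed, Right brake actuator fails, Upper lidar stuck}; {#2 CAN bus is out, #3 front camera is inoperative, Aft wheel-speed sensor stuck, Auxiliary wheel-speed sensor 2 is out, B radar degraded, C planner 2 stuck, CAN bus 2 is inoperative, Left front camera 2 stuck, Outboard brake controller malfunctions, Planner offline, Radar 2 offline, Redundant perception node failed, Right brake actuator fails}; {#2 CAN bus is out, #3 front camera is inoperative, Aft wheel-speed sensor stuck, Auxiliary wheel-speed sensor 2 is out, B radar degraded, C planner 2 stuck, CAN bus 2 is inoperative, Left fallback module 2 is out, Left front camera 2 stuck, Planner offline, Radar 2 offline, Redundant perception node failed, Right brake actuator fails}; {#2 CAN bus is out, #3 front camera is inoperative, Aft wheel-speed sensor stuck, Auxiliary wheel-speed sensor 2 is out, B lidar 2 stuck, B radar degraded, C planner 2 stuck, CAN bus 2 is inoperative, Left front camera 2 stuck, Planner offline, Radar 2 offline, Redundant perception node failed, Right brake actuator fails}.

9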